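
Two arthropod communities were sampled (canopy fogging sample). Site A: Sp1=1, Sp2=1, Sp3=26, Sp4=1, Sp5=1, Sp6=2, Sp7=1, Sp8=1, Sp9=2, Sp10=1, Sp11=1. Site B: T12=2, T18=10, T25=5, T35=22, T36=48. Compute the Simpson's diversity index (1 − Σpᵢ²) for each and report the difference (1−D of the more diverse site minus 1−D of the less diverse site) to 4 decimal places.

0.0938

Site A: N=38, proportions 0.0263158, 0.0263158, 0.6842105, 0.0263158, 0.0263158, 0.0526316, 0.0263158, 0.0263158, 0.0526316, 0.0263158, 0.0263158, giving 1−D = 0.5207756 (working shown to 7 dp, full precision carried).
Site B: N=87, proportions 0.0229885, 0.1149425, 0.0574713, 0.2528736, 0.5517241, giving 1−D = 0.6146122.
Difference = |0.5207756 − 0.6146122| = 0.0938366, i.e. 0.0938 to 4 decimal places.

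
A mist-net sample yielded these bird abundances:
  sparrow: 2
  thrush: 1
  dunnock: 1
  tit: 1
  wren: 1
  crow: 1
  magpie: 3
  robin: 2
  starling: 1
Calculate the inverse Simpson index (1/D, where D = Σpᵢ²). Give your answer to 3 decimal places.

Total N = 2+1+1+1+1+1+3+2+1 = 13, so the proportions are 0.1538462, 0.0769231, 0.0769231, 0.0769231, 0.0769231, 0.0769231, 0.2307692, 0.1538462, 0.0769231 (working shown to 7 dp, full precision carried).
D = 0.1538462² + 0.0769231² + 0.0769231² + 0.0769231² + 0.0769231² + 0.0769231² + 0.2307692² + 0.1538462² + 0.0769231² = 0.0236686 + 0.0059172 + 0.0059172 + 0.0059172 + 0.0059172 + 0.0059172 + 0.0532544 + 0.0236686 + 0.0059172 = 0.1360947.
So 1/D = 7.34783, i.e. 7.348 to 3 decimal places.

7.348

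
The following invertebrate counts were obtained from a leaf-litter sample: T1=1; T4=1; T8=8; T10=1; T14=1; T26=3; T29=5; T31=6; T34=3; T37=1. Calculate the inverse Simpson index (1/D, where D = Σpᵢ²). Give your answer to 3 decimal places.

Total N = 1+1+8+1+1+3+5+6+3+1 = 30, so the proportions are 0.0333333, 0.0333333, 0.2666667, 0.0333333, 0.0333333, 0.1, 0.1666667, 0.2, 0.1, 0.0333333 (working shown to 7 dp, full precision carried).
D = 0.0333333² + 0.0333333² + 0.2666667² + 0.0333333² + 0.0333333² + 0.1² + 0.1666667² + 0.2² + 0.1² + 0.0333333² = 0.0011111 + 0.0011111 + 0.0711111 + 0.0011111 + 0.0011111 + 0.0100000 + 0.0277778 + 0.0400000 + 0.0100000 + 0.0011111 = 0.1644444.
So 1/D = 6.08108, i.e. 6.081 to 3 decimal places.

6.081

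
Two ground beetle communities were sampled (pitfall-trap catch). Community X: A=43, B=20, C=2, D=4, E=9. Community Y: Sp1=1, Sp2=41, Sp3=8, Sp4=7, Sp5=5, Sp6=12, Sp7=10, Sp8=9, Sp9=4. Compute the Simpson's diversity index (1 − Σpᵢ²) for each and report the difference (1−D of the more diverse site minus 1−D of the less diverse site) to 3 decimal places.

0.157

Community X: N=78, proportions 0.55128, 0.25641, 0.02564, 0.05128, 0.11538, giving 1−D = 0.61374 (working shown to 5 dp, full precision carried).
Community Y: N=97, proportions 0.01031, 0.42268, 0.08247, 0.07216, 0.05155, 0.12371, 0.10309, 0.09278, 0.04124, giving 1−D = 0.77033.
Difference = |0.61374 − 0.77033| = 0.15659, i.e. 0.157 to 3 decimal places.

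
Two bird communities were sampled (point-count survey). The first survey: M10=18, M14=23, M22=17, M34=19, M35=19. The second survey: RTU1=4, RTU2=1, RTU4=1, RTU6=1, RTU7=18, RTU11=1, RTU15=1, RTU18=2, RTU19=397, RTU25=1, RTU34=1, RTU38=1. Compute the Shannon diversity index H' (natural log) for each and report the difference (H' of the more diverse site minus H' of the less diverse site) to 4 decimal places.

1.2175

The first survey: N=96, proportions 0.1875, 0.239583, 0.177083, 0.197917, 0.197917, giving H' = 1.603969 (working shown to 6 dp, full precision carried).
The second survey: N=429, proportions 0.009324, 0.002331, 0.002331, 0.002331, 0.041958, 0.002331, 0.002331, 0.004662, 0.925408, 0.002331, 0.002331, 0.002331, giving H' = 0.386443.
Difference = |1.603969 − 0.386443| = 1.217526, i.e. 1.2175 to 4 decimal places.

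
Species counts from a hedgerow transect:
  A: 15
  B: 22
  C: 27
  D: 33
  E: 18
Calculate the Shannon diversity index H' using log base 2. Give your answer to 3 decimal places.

Total N = 15+22+27+33+18 = 115, so the proportions are 0.13043, 0.1913, 0.23478, 0.28696, 0.15652 (working shown to 5 dp, full precision carried).
Each pᵢ log₂ pᵢ term: 0.13043×(-2.93860)=-0.38330, 0.1913×(-2.38606)=-0.45646, 0.23478×(-2.09060)=-0.49084, 0.28696×(-1.80110)=-0.51684, 0.15652×(-2.67557)=-0.41878.
Sum = -2.26622, so H' = 2.266.

2.266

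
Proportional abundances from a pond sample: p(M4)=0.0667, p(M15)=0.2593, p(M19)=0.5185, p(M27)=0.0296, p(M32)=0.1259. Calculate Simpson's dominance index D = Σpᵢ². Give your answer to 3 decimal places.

D = 0.0667² + 0.2593² + 0.5185² + 0.0296² + 0.1259² = 0.00445 + 0.06724 + 0.26884 + 0.00088 + 0.01585 = 0.35725 (working shown to 5 dp, full precision carried).
To 3 decimal places, D = 0.357.

0.357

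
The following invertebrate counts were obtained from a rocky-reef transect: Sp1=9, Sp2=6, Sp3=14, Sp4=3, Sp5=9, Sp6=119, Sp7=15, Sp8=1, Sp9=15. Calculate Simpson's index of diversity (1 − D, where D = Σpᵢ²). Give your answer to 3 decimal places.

Total N = 9+6+14+3+9+119+15+1+15 = 191, so the proportions are 0.04712, 0.03141, 0.0733, 0.01571, 0.04712, 0.62304, 0.07853, 0.00524, 0.07853 (working shown to 5 dp, full precision carried).
D = 0.04712² + 0.03141² + 0.0733² + 0.01571² + 0.04712² + 0.62304² + 0.07853² + 0.00524² + 0.07853² = 0.00222 + 0.00099 + 0.00537 + 0.00025 + 0.00222 + 0.38817 + 0.00617 + 0.00003 + 0.00617 = 0.41158.
So 1 − D = 0.58842, i.e. 0.588 to 3 decimal places.

0.588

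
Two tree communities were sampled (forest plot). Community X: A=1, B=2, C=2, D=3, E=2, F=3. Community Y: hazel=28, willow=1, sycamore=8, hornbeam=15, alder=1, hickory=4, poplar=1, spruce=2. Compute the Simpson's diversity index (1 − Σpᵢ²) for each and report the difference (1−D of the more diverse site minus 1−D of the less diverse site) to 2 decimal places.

Community X: N=13, proportions 0.0769, 0.1538, 0.1538, 0.2308, 0.1538, 0.2308, giving 1−D = 0.8166 (working shown to 4 dp, full precision carried).
Community Y: N=60, proportions 0.4667, 0.0167, 0.1333, 0.25, 0.0167, 0.0667, 0.0167, 0.0333, giving 1−D = 0.6956.
Difference = |0.8166 − 0.6956| = 0.1210, i.e. 0.12 to 2 decimal places.

0.12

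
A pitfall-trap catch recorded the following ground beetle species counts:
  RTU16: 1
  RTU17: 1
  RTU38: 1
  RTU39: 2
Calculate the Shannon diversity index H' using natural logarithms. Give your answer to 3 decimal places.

1.332

Total N = 1+1+1+2 = 5, so the proportions are 0.2, 0.2, 0.2, 0.4 (working shown to 5 dp, full precision carried).
Each pᵢ ln pᵢ term: 0.2×(-1.60944)=-0.32189, 0.2×(-1.60944)=-0.32189, 0.2×(-1.60944)=-0.32189, 0.4×(-0.91629)=-0.36652.
Sum = -1.33218, so H' = 1.332.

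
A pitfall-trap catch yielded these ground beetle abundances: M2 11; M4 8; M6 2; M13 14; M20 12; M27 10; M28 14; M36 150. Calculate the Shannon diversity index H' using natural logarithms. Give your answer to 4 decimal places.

Total N = 11+8+2+14+12+10+14+150 = 221, so the proportions are 0.049774, 0.036199, 0.00905, 0.063348, 0.054299, 0.045249, 0.063348, 0.678733 (working shown to 6 dp, full precision carried).
Each pᵢ ln pᵢ term: 0.049774×(-3.000267)=-0.149335, 0.036199×(-3.318721)=-0.120135, 0.00905×(-4.705016)=-0.042579, 0.063348×(-2.759105)=-0.174785, 0.054299×(-2.913256)=-0.158186, 0.045249×(-3.095578)=-0.140071, 0.063348×(-2.759105)=-0.174785, 0.678733×(-0.387527)=-0.263028.
Sum = -1.222903, so H' = 1.2229.

1.2229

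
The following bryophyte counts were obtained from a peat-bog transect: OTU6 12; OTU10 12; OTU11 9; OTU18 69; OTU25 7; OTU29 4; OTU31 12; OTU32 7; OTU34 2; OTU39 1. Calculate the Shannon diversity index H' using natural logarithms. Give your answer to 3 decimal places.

Total N = 12+12+9+69+7+4+12+7+2+1 = 135, so the proportions are 0.08889, 0.08889, 0.06667, 0.51111, 0.05185, 0.02963, 0.08889, 0.05185, 0.01481, 0.00741 (working shown to 5 dp, full precision carried).
Each pᵢ ln pᵢ term: 0.08889×(-2.42037)=-0.21514, 0.08889×(-2.42037)=-0.21514, 0.06667×(-2.70805)=-0.18054, 0.51111×(-0.67117)=-0.34304, 0.05185×(-2.95936)=-0.15345, 0.02963×(-3.51898)=-0.10427, 0.08889×(-2.42037)=-0.21514, 0.05185×(-2.95936)=-0.15345, 0.01481×(-4.21213)=-0.06240, 0.00741×(-4.90527)=-0.03634.
Sum = -1.67891, so H' = 1.679.

1.679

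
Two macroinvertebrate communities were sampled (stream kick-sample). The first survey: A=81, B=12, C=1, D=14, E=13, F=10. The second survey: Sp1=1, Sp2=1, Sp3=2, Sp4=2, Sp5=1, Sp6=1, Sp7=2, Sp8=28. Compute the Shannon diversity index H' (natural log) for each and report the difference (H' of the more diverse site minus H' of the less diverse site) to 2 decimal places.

The first survey: N=131, proportions 0.61832, 0.0916, 0.00763, 0.10687, 0.09924, 0.07634, giving H' = 1.21805 (working shown to 5 dp, full precision carried).
The second survey: N=38, proportions 0.02632, 0.02632, 0.05263, 0.05263, 0.02632, 0.02632, 0.05263, 0.73684, giving H' = 1.07283.
Difference = |1.21805 − 1.07283| = 0.14522, i.e. 0.15 to 2 decimal places.

0.15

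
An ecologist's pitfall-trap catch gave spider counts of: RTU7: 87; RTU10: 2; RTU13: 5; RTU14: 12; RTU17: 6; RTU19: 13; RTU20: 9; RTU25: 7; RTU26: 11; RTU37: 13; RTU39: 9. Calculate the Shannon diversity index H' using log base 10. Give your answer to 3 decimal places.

Total N = 87+2+5+12+6+13+9+7+11+13+9 = 174, so the proportions are 0.5, 0.01149, 0.02874, 0.06897, 0.03448, 0.07471, 0.05172, 0.04023, 0.06322, 0.07471, 0.05172 (working shown to 5 dp, full precision carried).
Each pᵢ log₁₀ pᵢ term: 0.5×(-0.30103)=-0.15051, 0.01149×(-1.93952)=-0.02229, 0.02874×(-1.54158)=-0.04430, 0.06897×(-1.16137)=-0.08009, 0.03448×(-1.46240)=-0.05043, 0.07471×(-1.12661)=-0.08417, 0.05172×(-1.28631)=-0.06653, 0.04023×(-1.39545)=-0.05614, 0.06322×(-1.19916)=-0.07581, 0.07471×(-1.12661)=-0.08417, 0.05172×(-1.28631)=-0.06653.
Sum = -0.78099, so H' = 0.781.

0.781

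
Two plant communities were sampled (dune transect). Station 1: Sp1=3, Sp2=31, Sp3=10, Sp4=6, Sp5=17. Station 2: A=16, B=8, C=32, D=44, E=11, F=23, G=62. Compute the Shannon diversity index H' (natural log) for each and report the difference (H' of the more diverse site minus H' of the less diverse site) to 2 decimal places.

0.40

Station 1: N=67, proportions 0.0448, 0.4627, 0.1493, 0.0896, 0.2537, giving H' = 1.3436 (working shown to 4 dp, full precision carried).
Station 2: N=196, proportions 0.0816, 0.0408, 0.1633, 0.2245, 0.0561, 0.1173, 0.3163, giving H' = 1.7435.
Difference = |1.3436 − 1.7435| = 0.3999, i.e. 0.40 to 2 decimal places.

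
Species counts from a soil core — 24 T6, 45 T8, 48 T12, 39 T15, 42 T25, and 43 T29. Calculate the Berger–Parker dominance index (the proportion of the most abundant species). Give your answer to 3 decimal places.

0.199

Total N = 24+45+48+39+42+43 = 241, so the proportions are 0.09959, 0.18672, 0.19917, 0.16183, 0.17427, 0.17842 (working shown to 5 dp, full precision carried).
The largest proportion is 0.19917, i.e. d = 0.199 to 3 decimal places.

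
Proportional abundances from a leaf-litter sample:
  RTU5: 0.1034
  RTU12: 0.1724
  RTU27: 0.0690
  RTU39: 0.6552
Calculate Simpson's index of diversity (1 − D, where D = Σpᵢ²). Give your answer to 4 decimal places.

D = 0.1034² + 0.1724² + 0.069² + 0.6552² = 0.010692 + 0.029722 + 0.004761 + 0.429287 = 0.474461 (working shown to 6 dp, full precision carried).
So 1 − D = 0.525539, i.e. 0.5255 to 4 decimal places.

0.5255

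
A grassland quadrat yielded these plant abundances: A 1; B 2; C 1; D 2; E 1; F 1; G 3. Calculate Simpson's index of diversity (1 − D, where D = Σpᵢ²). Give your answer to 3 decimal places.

Total N = 1+2+1+2+1+1+3 = 11, so the proportions are 0.09091, 0.18182, 0.09091, 0.18182, 0.09091, 0.09091, 0.27273 (working shown to 5 dp, full precision carried).
D = 0.09091² + 0.18182² + 0.09091² + 0.18182² + 0.09091² + 0.09091² + 0.27273² = 0.00826 + 0.03306 + 0.00826 + 0.03306 + 0.00826 + 0.00826 + 0.07438 = 0.17355.
So 1 − D = 0.82645, i.e. 0.826 to 3 decimal places.

0.826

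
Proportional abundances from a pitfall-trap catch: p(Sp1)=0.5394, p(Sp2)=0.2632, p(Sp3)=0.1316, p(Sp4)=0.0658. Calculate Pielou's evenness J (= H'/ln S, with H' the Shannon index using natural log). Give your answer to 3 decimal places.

H' = −Σ pᵢ ln pᵢ = −((-0.33297) + (-0.35133) + (-0.26688) + (-0.17905)) = 1.13023 (working shown to 5 dp, full precision carried).
With S = 4 species, ln S = 1.38629, so J = 1.13023/1.38629 = 0.81529, i.e. 0.815 to 3 decimal places.

0.815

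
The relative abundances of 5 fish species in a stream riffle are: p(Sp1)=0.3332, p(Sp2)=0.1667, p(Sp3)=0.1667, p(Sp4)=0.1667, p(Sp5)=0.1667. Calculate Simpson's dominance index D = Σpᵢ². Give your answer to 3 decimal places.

D = 0.3332² + 0.1667² + 0.1667² + 0.1667² + 0.1667² = 0.11102 + 0.02779 + 0.02779 + 0.02779 + 0.02779 = 0.22218 (working shown to 5 dp, full precision carried).
To 3 decimal places, D = 0.222.

0.222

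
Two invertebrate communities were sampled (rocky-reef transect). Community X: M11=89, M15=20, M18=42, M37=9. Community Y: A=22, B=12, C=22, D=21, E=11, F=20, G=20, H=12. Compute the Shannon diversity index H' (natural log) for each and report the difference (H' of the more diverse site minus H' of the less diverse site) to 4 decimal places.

0.9440

Community X: N=160, proportions 0.55625, 0.125, 0.2625, 0.05625, giving H' = 1.099171 (working shown to 6 dp, full precision carried).
Community Y: N=140, proportions 0.157143, 0.085714, 0.157143, 0.15, 0.078571, 0.142857, 0.142857, 0.085714, giving H' = 2.043180.
Difference = |1.099171 − 2.043180| = 0.944009, i.e. 0.9440 to 4 decimal places.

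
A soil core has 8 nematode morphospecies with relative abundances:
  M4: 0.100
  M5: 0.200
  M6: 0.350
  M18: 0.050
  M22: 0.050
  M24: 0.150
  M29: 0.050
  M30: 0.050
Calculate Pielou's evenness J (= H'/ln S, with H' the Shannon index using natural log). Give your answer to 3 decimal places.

0.867

H' = −Σ pᵢ ln pᵢ = −((-0.23026) + (-0.32189) + (-0.36744) + (-0.14979) + (-0.14979) + (-0.28457) + (-0.14979) + (-0.14979)) = 1.80330 (working shown to 5 dp, full precision carried).
With S = 8 species, ln S = 2.07944, so J = 1.80330/2.07944 = 0.86720, i.e. 0.867 to 3 decimal places.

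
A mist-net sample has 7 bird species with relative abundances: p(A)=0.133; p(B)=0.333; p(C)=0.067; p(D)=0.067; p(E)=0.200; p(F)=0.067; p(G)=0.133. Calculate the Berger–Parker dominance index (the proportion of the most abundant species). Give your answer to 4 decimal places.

0.3330

The largest proportion is 0.333, i.e. d = 0.3330 to 4 decimal places.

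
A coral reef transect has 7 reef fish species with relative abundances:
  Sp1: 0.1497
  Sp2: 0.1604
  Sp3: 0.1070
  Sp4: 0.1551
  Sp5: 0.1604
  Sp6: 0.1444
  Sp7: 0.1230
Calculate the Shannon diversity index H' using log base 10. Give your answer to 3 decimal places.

0.841

Each pᵢ log₁₀ pᵢ term (working shown to 5 dp, full precision carried): 0.1497×(-0.82478)=-0.12347, 0.1604×(-0.79480)=-0.12749, 0.107×(-0.97062)=-0.10386, 0.1551×(-0.80939)=-0.12554, 0.1604×(-0.79480)=-0.12749, 0.1444×(-0.84043)=-0.12136, 0.123×(-0.91009)=-0.11194.
Sum = -0.84113, so H' = 0.841.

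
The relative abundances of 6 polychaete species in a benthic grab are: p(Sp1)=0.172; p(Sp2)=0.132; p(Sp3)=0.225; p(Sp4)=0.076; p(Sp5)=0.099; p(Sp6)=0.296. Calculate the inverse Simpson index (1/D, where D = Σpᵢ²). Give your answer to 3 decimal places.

D = 0.172² + 0.132² + 0.225² + 0.076² + 0.099² + 0.296² = 0.0295840 + 0.0174240 + 0.0506250 + 0.0057760 + 0.0098010 + 0.0876160 = 0.2008260 (working shown to 7 dp, full precision carried).
So 1/D = 4.97943, i.e. 4.979 to 3 decimal places.

4.979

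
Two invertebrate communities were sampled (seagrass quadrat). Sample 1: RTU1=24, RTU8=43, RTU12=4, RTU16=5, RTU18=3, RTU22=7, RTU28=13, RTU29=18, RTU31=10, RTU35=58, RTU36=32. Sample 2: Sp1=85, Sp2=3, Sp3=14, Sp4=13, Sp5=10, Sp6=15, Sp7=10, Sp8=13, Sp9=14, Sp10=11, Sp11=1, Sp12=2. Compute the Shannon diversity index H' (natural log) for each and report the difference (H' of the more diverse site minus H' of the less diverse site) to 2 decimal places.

Sample 1: N=217, proportions 0.1106, 0.1982, 0.0184, 0.023, 0.0138, 0.0323, 0.0599, 0.0829, 0.0461, 0.2673, 0.1475, giving H' = 2.0466 (working shown to 4 dp, full precision carried).
Sample 2: N=191, proportions 0.445, 0.0157, 0.0733, 0.0681, 0.0524, 0.0785, 0.0524, 0.0681, 0.0733, 0.0576, 0.0052, 0.0105, giving H' = 1.9227.
Difference = |2.0466 − 1.9227| = 0.1239, i.e. 0.12 to 2 decimal places.

0.12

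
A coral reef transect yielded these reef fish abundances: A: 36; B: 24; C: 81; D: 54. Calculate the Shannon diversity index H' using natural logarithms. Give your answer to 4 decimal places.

1.2903

Total N = 36+24+81+54 = 195, so the proportions are 0.184615, 0.123077, 0.415385, 0.276923 (working shown to 6 dp, full precision carried).
Each pᵢ ln pᵢ term: 0.184615×(-1.689481)=-0.311904, 0.123077×(-2.094946)=-0.257839, 0.415385×(-0.878550)=-0.364936, 0.276923×(-1.284016)=-0.355574.
Sum = -1.290253, so H' = 1.2903.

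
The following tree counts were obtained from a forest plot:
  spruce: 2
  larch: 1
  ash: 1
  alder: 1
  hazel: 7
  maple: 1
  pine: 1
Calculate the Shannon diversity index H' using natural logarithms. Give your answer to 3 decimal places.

Total N = 2+1+1+1+7+1+1 = 14, so the proportions are 0.14286, 0.07143, 0.07143, 0.07143, 0.5, 0.07143, 0.07143 (working shown to 5 dp, full precision carried).
Each pᵢ ln pᵢ term: 0.14286×(-1.94591)=-0.27799, 0.07143×(-2.63906)=-0.18850, 0.07143×(-2.63906)=-0.18850, 0.07143×(-2.63906)=-0.18850, 0.5×(-0.69315)=-0.34657, 0.07143×(-2.63906)=-0.18850, 0.07143×(-2.63906)=-0.18850.
Sum = -1.56708, so H' = 1.567.

1.567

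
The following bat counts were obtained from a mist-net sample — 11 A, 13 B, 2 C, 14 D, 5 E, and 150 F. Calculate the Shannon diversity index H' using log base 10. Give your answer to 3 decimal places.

Total N = 11+13+2+14+5+150 = 195, so the proportions are 0.05641, 0.06667, 0.01026, 0.07179, 0.02564, 0.76923 (working shown to 5 dp, full precision carried).
Each pᵢ log₁₀ pᵢ term: 0.05641×(-1.24864)=-0.07044, 0.06667×(-1.17609)=-0.07841, 0.01026×(-1.98900)=-0.02040, 0.07179×(-1.14391)=-0.08213, 0.02564×(-1.59106)=-0.04080, 0.76923×(-0.11394)=-0.08765.
Sum = -0.37981, so H' = 0.380.

0.380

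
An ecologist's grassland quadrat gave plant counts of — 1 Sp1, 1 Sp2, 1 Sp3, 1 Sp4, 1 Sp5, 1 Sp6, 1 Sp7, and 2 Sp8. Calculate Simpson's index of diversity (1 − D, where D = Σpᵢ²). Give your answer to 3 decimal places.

0.864

Total N = 1+1+1+1+1+1+1+2 = 9, so the proportions are 0.11111, 0.11111, 0.11111, 0.11111, 0.11111, 0.11111, 0.11111, 0.22222 (working shown to 5 dp, full precision carried).
D = 0.11111² + 0.11111² + 0.11111² + 0.11111² + 0.11111² + 0.11111² + 0.11111² + 0.22222² = 0.01235 + 0.01235 + 0.01235 + 0.01235 + 0.01235 + 0.01235 + 0.01235 + 0.04938 = 0.13580.
So 1 − D = 0.86420, i.e. 0.864 to 3 decimal places.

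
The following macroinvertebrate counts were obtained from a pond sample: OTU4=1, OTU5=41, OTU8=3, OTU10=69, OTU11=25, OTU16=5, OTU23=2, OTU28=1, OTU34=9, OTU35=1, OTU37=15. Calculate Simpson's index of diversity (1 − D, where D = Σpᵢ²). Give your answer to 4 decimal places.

Total N = 1+41+3+69+25+5+2+1+9+1+15 = 172, so the proportions are 0.005814, 0.238372, 0.017442, 0.401163, 0.145349, 0.02907, 0.011628, 0.005814, 0.052326, 0.005814, 0.087209 (working shown to 6 dp, full precision carried).
D = 0.005814² + 0.238372² + 0.017442² + 0.401163² + 0.145349² + 0.02907² + 0.011628² + 0.005814² + 0.052326² + 0.005814² + 0.087209² = 0.000034 + 0.056821 + 0.000304 + 0.160932 + 0.021126 + 0.000845 + 0.000135 + 0.000034 + 0.002738 + 0.000034 + 0.007605 = 0.250608.
So 1 − D = 0.749392, i.e. 0.7494 to 4 decimal places.

0.7494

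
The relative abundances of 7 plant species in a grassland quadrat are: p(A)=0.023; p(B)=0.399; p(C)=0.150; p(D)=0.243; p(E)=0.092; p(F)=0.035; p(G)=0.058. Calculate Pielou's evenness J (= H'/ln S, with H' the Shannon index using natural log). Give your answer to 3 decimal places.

H' = −Σ pᵢ ln pᵢ = −((-0.08676) + (-0.36660) + (-0.28457) + (-0.34377) + (-0.21951) + (-0.11733) + (-0.16514)) = 1.58369 (working shown to 5 dp, full precision carried).
With S = 7 species, ln S = 1.94591, so J = 1.58369/1.94591 = 0.81385, i.e. 0.814 to 3 decimal places.

0.814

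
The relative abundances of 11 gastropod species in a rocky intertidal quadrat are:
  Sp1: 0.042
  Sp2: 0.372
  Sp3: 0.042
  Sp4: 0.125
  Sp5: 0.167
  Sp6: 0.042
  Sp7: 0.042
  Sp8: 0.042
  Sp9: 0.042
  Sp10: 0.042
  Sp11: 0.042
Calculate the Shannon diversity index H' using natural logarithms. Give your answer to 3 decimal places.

Each pᵢ ln pᵢ term (working shown to 5 dp, full precision carried): 0.042×(-3.17009)=-0.13314, 0.372×(-0.98886)=-0.36786, 0.042×(-3.17009)=-0.13314, 0.125×(-2.07944)=-0.25993, 0.167×(-1.78976)=-0.29889, 0.042×(-3.17009)=-0.13314, 0.042×(-3.17009)=-0.13314, 0.042×(-3.17009)=-0.13314, 0.042×(-3.17009)=-0.13314, 0.042×(-3.17009)=-0.13314, 0.042×(-3.17009)=-0.13314.
Sum = -1.99183, so H' = 1.992.

1.992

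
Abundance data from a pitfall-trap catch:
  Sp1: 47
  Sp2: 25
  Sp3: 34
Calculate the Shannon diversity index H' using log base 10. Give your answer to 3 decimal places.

0.463

Total N = 47+25+34 = 106, so the proportions are 0.4434, 0.23585, 0.32075 (working shown to 5 dp, full precision carried).
Each pᵢ log₁₀ pᵢ term: 0.4434×(-0.35321)=-0.15661, 0.23585×(-0.62737)=-0.14796, 0.32075×(-0.49383)=-0.15840.
Sum = -0.46297, so H' = 0.463.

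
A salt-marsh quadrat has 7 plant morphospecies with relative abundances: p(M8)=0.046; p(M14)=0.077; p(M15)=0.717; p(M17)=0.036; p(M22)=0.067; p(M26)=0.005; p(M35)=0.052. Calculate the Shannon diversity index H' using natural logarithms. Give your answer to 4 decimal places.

1.0586

Each pᵢ ln pᵢ term (working shown to 6 dp, full precision carried): 0.046×(-3.079114)=-0.141639, 0.077×(-2.563950)=-0.197424, 0.717×(-0.332679)=-0.238531, 0.036×(-3.324236)=-0.119673, 0.067×(-2.703063)=-0.181105, 0.005×(-5.298317)=-0.026492, 0.052×(-2.956512)=-0.153739.
Sum = -1.058602, so H' = 1.0586.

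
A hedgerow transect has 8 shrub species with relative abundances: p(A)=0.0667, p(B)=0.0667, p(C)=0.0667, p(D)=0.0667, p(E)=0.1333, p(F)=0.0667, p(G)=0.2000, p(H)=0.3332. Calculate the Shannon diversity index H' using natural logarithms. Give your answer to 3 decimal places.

1.860

Each pᵢ ln pᵢ term (working shown to 5 dp, full precision carried): 0.0667×(-2.70755)=-0.18059, 0.0667×(-2.70755)=-0.18059, 0.0667×(-2.70755)=-0.18059, 0.0667×(-2.70755)=-0.18059, 0.1333×(-2.01515)=-0.26862, 0.0667×(-2.70755)=-0.18059, 0.2×(-1.60944)=-0.32189, 0.3332×(-1.09901)=-0.36619.
Sum = -1.85967, so H' = 1.860.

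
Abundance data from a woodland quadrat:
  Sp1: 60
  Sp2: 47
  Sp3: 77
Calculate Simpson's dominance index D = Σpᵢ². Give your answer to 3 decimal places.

Total N = 60+47+77 = 184, so the proportions are 0.32609, 0.25543, 0.41848 (working shown to 5 dp, full precision carried).
D = 0.32609² + 0.25543² + 0.41848² = 0.10633 + 0.06525 + 0.17512 = 0.34670.
To 3 decimal places, D = 0.347.

0.347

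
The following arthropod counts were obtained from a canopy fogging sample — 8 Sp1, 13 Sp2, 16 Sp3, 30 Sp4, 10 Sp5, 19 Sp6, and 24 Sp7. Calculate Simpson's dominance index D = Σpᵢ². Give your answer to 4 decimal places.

Total N = 8+13+16+30+10+19+24 = 120, so the proportions are 0.066667, 0.108333, 0.133333, 0.25, 0.083333, 0.158333, 0.2 (working shown to 6 dp, full precision carried).
D = 0.066667² + 0.108333² + 0.133333² + 0.25² + 0.083333² + 0.158333² + 0.2² = 0.004444 + 0.011736 + 0.017778 + 0.062500 + 0.006944 + 0.025069 + 0.040000 = 0.168472.
To 4 decimal places, D = 0.1685.

0.1685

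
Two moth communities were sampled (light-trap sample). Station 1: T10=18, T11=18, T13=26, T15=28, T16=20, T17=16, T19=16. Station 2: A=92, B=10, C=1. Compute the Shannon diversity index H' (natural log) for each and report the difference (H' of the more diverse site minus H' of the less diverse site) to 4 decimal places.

1.5504

Station 1: N=142, proportions 0.126761, 0.126761, 0.183099, 0.197183, 0.140845, 0.112676, 0.112676, giving H' = 1.922707 (working shown to 6 dp, full precision carried).
Station 2: N=103, proportions 0.893204, 0.097087, 0.009709, giving H' = 0.372298.
Difference = |1.922707 − 0.372298| = 1.550409, i.e. 1.5504 to 4 decimal places.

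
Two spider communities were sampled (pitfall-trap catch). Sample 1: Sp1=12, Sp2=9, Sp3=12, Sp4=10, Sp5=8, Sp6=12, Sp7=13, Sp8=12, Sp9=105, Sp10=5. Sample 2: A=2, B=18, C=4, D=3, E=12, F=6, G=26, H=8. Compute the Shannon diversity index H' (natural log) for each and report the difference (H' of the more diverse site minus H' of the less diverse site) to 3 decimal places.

0.076

Sample 1: N=198, proportions 0.06061, 0.04545, 0.06061, 0.05051, 0.0404, 0.06061, 0.06566, 0.06061, 0.5303, 0.02525, giving H' = 1.70862 (working shown to 5 dp, full precision carried).
Sample 2: N=79, proportions 0.02532, 0.22785, 0.05063, 0.03797, 0.1519, 0.07595, 0.32911, 0.10127, giving H' = 1.78502.
Difference = |1.70862 − 1.78502| = 0.07640, i.e. 0.076 to 3 decimal places.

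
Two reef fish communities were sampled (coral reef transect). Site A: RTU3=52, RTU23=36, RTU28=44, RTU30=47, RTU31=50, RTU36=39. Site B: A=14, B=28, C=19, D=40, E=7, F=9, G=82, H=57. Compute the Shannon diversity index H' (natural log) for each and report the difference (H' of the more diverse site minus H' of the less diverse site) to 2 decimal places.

Site A: N=268, proportions 0.194, 0.1343, 0.1642, 0.1754, 0.1866, 0.1455, giving H' = 1.7835 (working shown to 4 dp, full precision carried).
Site B: N=256, proportions 0.0547, 0.1094, 0.0742, 0.1562, 0.0273, 0.0352, 0.3203, 0.2227, giving H' = 1.7993.
Difference = |1.7835 − 1.7993| = 0.0158, i.e. 0.02 to 2 decimal places.

0.02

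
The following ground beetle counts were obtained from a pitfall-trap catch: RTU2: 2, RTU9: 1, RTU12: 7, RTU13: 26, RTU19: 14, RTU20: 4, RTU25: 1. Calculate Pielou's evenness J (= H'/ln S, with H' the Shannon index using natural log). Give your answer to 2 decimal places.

Total N = 2+1+7+26+14+4+1 = 55, so the proportions are 0.0364, 0.0182, 0.1273, 0.4727, 0.2545, 0.0727, 0.0182 (working shown to 4 dp, full precision carried).
H' = −Σ pᵢ ln pᵢ = −((-0.1205) + (-0.0729) + (-0.2624) + (-0.3542) + (-0.3483) + (-0.1906) + (-0.0729)) = 1.4217.
With S = 7 species, ln S = 1.9459, so J = 1.4217/1.9459 = 0.7306, i.e. 0.73 to 2 decimal places.

0.73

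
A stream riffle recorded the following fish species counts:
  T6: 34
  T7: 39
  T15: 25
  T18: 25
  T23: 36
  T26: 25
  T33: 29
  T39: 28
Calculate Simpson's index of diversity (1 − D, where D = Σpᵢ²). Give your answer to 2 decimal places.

0.87

Total N = 34+39+25+25+36+25+29+28 = 241, so the proportions are 0.1411, 0.1618, 0.1037, 0.1037, 0.1494, 0.1037, 0.1203, 0.1162 (working shown to 4 dp, full precision carried).
D = 0.1411² + 0.1618² + 0.1037² + 0.1037² + 0.1494² + 0.1037² + 0.1203² + 0.1162² = 0.0199 + 0.0262 + 0.0108 + 0.0108 + 0.0223 + 0.0108 + 0.0145 + 0.0135 = 0.1287.
So 1 − D = 0.8713, i.e. 0.87 to 2 decimal places.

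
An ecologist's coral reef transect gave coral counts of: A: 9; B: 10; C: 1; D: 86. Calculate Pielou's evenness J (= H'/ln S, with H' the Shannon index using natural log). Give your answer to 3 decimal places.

Total N = 9+10+1+86 = 106, so the proportions are 0.08491, 0.09434, 0.00943, 0.81132 (working shown to 5 dp, full precision carried).
H' = −Σ pᵢ ln pᵢ = −((-0.20940) + (-0.22272) + (-0.04399) + (-0.16964)) = 0.64575.
With S = 4 species, ln S = 1.38629, so J = 0.64575/1.38629 = 0.46581, i.e. 0.466 to 3 decimal places.

0.466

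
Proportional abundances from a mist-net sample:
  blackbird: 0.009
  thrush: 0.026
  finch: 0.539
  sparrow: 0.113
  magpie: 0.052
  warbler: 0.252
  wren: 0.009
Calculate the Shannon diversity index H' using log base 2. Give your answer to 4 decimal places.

Each pᵢ log₂ pᵢ term (working shown to 6 dp, full precision carried): 0.009×(-6.795859)=-0.061163, 0.026×(-5.265345)=-0.136899, 0.539×(-0.891643)=-0.480595, 0.113×(-3.145605)=-0.355453, 0.052×(-4.265345)=-0.221798, 0.252×(-1.988504)=-0.501103, 0.009×(-6.795859)=-0.061163.
Sum = -1.818174, so H' = 1.8182.

1.8182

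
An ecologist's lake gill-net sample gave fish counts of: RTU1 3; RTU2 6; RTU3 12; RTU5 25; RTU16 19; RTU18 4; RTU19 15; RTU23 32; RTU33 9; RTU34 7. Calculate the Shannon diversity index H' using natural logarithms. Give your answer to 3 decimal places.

Total N = 3+6+12+25+19+4+15+32+9+7 = 132, so the proportions are 0.02273, 0.04545, 0.09091, 0.18939, 0.14394, 0.0303, 0.11364, 0.24242, 0.06818, 0.05303 (working shown to 5 dp, full precision carried).
Each pᵢ ln pᵢ term: 0.02273×(-3.78419)=-0.08600, 0.04545×(-3.09104)=-0.14050, 0.09091×(-2.39790)=-0.21799, 0.18939×(-1.66393)=-0.31514, 0.14394×(-1.93836)=-0.27901, 0.0303×(-3.49651)=-0.10595, 0.11364×(-2.17475)=-0.24713, 0.24242×(-1.41707)=-0.34353, 0.06818×(-2.68558)=-0.18311, 0.05303×(-2.93689)=-0.15574.
Sum = -2.07411, so H' = 2.074.

2.074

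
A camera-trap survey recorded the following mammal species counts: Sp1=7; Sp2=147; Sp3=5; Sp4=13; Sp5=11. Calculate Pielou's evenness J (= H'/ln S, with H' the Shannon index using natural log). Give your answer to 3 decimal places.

0.470

Total N = 7+147+5+13+11 = 183, so the proportions are 0.03825, 0.80328, 0.02732, 0.07104, 0.06011 (working shown to 5 dp, full precision carried).
H' = −Σ pᵢ ln pᵢ = −((-0.12484) + (-0.17596) + (-0.09836) + (-0.18786) + (-0.16900)) = 0.75603.
With S = 5 species, ln S = 1.60944, so J = 0.75603/1.60944 = 0.46974, i.e. 0.470 to 3 decimal places.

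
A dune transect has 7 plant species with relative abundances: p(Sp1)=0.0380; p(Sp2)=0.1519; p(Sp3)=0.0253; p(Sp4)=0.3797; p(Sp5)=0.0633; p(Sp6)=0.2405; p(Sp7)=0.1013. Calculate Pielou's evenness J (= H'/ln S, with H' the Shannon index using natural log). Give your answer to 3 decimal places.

0.833

H' = −Σ pᵢ ln pᵢ = −((-0.12427) + (-0.28626) + (-0.09303) + (-0.36769) + (-0.17470) + (-0.34272) + (-0.23194)) = 1.62061 (working shown to 5 dp, full precision carried).
With S = 7 species, ln S = 1.94591, so J = 1.62061/1.94591 = 0.83283, i.e. 0.833 to 3 decimal places.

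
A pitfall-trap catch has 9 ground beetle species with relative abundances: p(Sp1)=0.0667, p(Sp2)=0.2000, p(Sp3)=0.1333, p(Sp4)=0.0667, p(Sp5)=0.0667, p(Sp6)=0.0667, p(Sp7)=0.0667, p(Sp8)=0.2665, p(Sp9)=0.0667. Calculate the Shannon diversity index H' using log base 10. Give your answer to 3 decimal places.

0.880

Each pᵢ log₁₀ pᵢ term (working shown to 5 dp, full precision carried): 0.0667×(-1.17587)=-0.07843, 0.2×(-0.69897)=-0.13979, 0.1333×(-0.87517)=-0.11666, 0.0667×(-1.17587)=-0.07843, 0.0667×(-1.17587)=-0.07843, 0.0667×(-1.17587)=-0.07843, 0.0667×(-1.17587)=-0.07843, 0.2665×(-0.57430)=-0.15305, 0.0667×(-1.17587)=-0.07843.
Sum = -0.88009, so H' = 0.880.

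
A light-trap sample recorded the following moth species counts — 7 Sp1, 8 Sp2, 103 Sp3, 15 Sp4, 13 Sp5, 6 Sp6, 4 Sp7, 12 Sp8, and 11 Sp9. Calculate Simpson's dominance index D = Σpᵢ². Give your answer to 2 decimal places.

0.36

Total N = 7+8+103+15+13+6+4+12+11 = 179, so the proportions are 0.0391, 0.0447, 0.5754, 0.0838, 0.0726, 0.0335, 0.0223, 0.067, 0.0615 (working shown to 4 dp, full precision carried).
D = 0.0391² + 0.0447² + 0.5754² + 0.0838² + 0.0726² + 0.0335² + 0.0223² + 0.067² + 0.0615² = 0.0015 + 0.0020 + 0.3311 + 0.0070 + 0.0053 + 0.0011 + 0.0005 + 0.0045 + 0.0038 = 0.3568.
To 2 decimal places, D = 0.36.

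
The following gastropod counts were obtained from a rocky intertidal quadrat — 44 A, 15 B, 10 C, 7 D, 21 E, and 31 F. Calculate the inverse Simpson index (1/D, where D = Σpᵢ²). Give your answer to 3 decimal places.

Total N = 44+15+10+7+21+31 = 128, so the proportions are 0.34375, 0.1171875, 0.078125, 0.0546875, 0.1640625, 0.2421875 (working shown to 7 dp, full precision carried).
D = 0.34375² + 0.1171875² + 0.078125² + 0.0546875² + 0.1640625² + 0.2421875² = 0.1181641 + 0.0137329 + 0.0061035 + 0.0029907 + 0.0269165 + 0.0586548 = 0.2265625.
So 1/D = 4.41379, i.e. 4.414 to 3 decimal places.

4.414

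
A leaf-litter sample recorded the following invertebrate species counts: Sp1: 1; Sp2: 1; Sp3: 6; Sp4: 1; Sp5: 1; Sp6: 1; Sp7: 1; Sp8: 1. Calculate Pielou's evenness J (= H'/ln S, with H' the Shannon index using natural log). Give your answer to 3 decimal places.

0.836

Total N = 1+1+6+1+1+1+1+1 = 13, so the proportions are 0.07692, 0.07692, 0.46154, 0.07692, 0.07692, 0.07692, 0.07692, 0.07692 (working shown to 5 dp, full precision carried).
H' = −Σ pᵢ ln pᵢ = −((-0.19730) + (-0.19730) + (-0.35686) + (-0.19730) + (-0.19730) + (-0.19730) + (-0.19730) + (-0.19730)) = 1.73798.
With S = 8 species, ln S = 2.07944, so J = 1.73798/2.07944 = 0.83579, i.e. 0.836 to 3 decimal places.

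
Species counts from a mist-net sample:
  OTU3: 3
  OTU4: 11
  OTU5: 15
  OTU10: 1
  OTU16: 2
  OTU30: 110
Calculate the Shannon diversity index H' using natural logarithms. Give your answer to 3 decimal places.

0.810

Total N = 3+11+15+1+2+110 = 142, so the proportions are 0.02113, 0.07746, 0.10563, 0.00704, 0.01408, 0.77465 (working shown to 5 dp, full precision carried).
Each pᵢ ln pᵢ term: 0.02113×(-3.85721)=-0.08149, 0.07746×(-2.55793)=-0.19815, 0.10563×(-2.24778)=-0.23744, 0.00704×(-4.95583)=-0.03490, 0.01408×(-4.26268)=-0.06004, 0.77465×(-0.25535)=-0.19780.
Sum = -0.80982, so H' = 0.810.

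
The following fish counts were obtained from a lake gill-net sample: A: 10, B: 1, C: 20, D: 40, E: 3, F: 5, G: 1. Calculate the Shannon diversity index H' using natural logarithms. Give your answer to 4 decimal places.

Total N = 10+1+20+40+3+5+1 = 80, so the proportions are 0.125, 0.0125, 0.25, 0.5, 0.0375, 0.0625, 0.0125 (working shown to 6 dp, full precision carried).
Each pᵢ ln pᵢ term: 0.125×(-2.079442)=-0.259930, 0.0125×(-4.382027)=-0.054775, 0.25×(-1.386294)=-0.346574, 0.5×(-0.693147)=-0.346574, 0.0375×(-3.283414)=-0.123128, 0.0625×(-2.772589)=-0.173287, 0.0125×(-4.382027)=-0.054775.
Sum = -1.359043, so H' = 1.3590.

1.3590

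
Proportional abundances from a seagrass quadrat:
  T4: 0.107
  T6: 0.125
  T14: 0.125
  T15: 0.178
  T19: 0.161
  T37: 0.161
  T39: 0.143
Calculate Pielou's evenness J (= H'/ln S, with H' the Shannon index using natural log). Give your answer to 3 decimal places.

H' = −Σ pᵢ ln pᵢ = −((-0.23914) + (-0.25993) + (-0.25993) + (-0.30722) + (-0.29404) + (-0.29404) + (-0.27812)) = 1.93243 (working shown to 5 dp, full precision carried).
With S = 7 species, ln S = 1.94591, so J = 1.93243/1.94591 = 0.99307, i.e. 0.993 to 3 decimal places.

0.993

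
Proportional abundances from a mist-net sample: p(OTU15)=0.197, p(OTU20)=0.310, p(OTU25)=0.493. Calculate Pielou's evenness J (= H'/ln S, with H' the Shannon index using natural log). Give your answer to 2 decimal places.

0.94

H' = −Σ pᵢ ln pᵢ = −((-0.3200) + (-0.3631) + (-0.3487)) = 1.0318 (working shown to 4 dp, full precision carried).
With S = 3 species, ln S = 1.0986, so J = 1.0318/1.0986 = 0.9392, i.e. 0.94 to 2 decimal places.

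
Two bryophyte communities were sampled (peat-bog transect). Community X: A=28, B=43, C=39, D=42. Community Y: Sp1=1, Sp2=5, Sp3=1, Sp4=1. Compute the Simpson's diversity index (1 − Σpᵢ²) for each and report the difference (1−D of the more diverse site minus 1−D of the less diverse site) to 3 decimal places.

Community X: N=152, proportions 0.18421, 0.28289, 0.25658, 0.27632, giving 1−D = 0.74385 (working shown to 5 dp, full precision carried).
Community Y: N=8, proportions 0.125, 0.625, 0.125, 0.125, giving 1−D = 0.56250.
Difference = |0.74385 − 0.56250| = 0.18135, i.e. 0.181 to 3 decimal places.

0.181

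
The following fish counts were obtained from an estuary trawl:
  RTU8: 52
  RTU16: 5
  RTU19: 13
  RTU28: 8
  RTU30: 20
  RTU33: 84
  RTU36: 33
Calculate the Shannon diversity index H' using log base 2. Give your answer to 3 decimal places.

Total N = 52+5+13+8+20+84+33 = 215, so the proportions are 0.24186, 0.02326, 0.06047, 0.03721, 0.09302, 0.3907, 0.15349 (working shown to 5 dp, full precision carried).
Each pᵢ log₂ pᵢ term: 0.24186×(-2.04775)=-0.49527, 0.02326×(-5.42626)=-0.12619, 0.06047×(-4.04775)=-0.24475, 0.03721×(-4.74819)=-0.17668, 0.09302×(-3.42626)=-0.31872, 0.3907×(-1.35588)=-0.52974, 0.15349×(-2.70380)=-0.41500.
Sum = -2.30635, so H' = 2.306.

2.306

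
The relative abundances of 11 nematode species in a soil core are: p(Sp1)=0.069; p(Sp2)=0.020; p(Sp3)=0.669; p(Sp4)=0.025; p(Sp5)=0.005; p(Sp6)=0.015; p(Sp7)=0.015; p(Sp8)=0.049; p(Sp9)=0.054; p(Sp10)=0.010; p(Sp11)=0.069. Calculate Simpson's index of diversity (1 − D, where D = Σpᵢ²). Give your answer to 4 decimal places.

0.5360

D = 0.069² + 0.02² + 0.669² + 0.025² + 0.005² + 0.015² + 0.015² + 0.049² + 0.054² + 0.01² + 0.069² = 0.004761 + 0.000400 + 0.447561 + 0.000625 + 0.000025 + 0.000225 + 0.000225 + 0.002401 + 0.002916 + 0.000100 + 0.004761 = 0.464000 (working shown to 6 dp, full precision carried).
So 1 − D = 0.536000, i.e. 0.5360 to 4 decimal places.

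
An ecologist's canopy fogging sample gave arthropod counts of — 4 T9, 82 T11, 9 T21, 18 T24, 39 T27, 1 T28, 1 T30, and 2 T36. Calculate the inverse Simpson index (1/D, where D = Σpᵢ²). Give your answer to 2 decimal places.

Total N = 4+82+9+18+39+1+1+2 = 156, so the proportions are 0.02564, 0.52564, 0.05769, 0.11538, 0.25, 0.00641, 0.00641, 0.01282 (working shown to 5 dp, full precision carried).
D = 0.02564² + 0.52564² + 0.05769² + 0.11538² + 0.25² + 0.00641² + 0.00641² + 0.01282² = 0.00066 + 0.27630 + 0.00333 + 0.01331 + 0.06250 + 0.00004 + 0.00004 + 0.00016 = 0.35634.
So 1/D = 2.8063, i.e. 2.81 to 2 decimal places.

2.81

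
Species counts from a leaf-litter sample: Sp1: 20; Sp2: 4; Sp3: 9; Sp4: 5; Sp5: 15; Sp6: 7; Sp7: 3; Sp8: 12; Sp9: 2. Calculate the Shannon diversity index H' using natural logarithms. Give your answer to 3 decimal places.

1.980

Total N = 20+4+9+5+15+7+3+12+2 = 77, so the proportions are 0.25974, 0.05195, 0.11688, 0.06494, 0.19481, 0.09091, 0.03896, 0.15584, 0.02597 (working shown to 5 dp, full precision carried).
Each pᵢ ln pᵢ term: 0.25974×(-1.34807)=-0.35015, 0.05195×(-2.95751)=-0.15364, 0.11688×(-2.14658)=-0.25090, 0.06494×(-2.73437)=-0.17756, 0.19481×(-1.63576)=-0.31865, 0.09091×(-2.39790)=-0.21799, 0.03896×(-3.24519)=-0.12644, 0.15584×(-1.85890)=-0.28970, 0.02597×(-3.65066)=-0.09482.
Sum = -1.97984, so H' = 1.980.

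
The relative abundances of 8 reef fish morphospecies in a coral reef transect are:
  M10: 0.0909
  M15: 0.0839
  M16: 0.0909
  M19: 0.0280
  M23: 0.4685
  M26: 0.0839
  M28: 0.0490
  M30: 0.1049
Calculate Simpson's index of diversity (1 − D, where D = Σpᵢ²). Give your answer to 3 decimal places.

0.736

D = 0.0909² + 0.0839² + 0.0909² + 0.028² + 0.4685² + 0.0839² + 0.049² + 0.1049² = 0.00826 + 0.00704 + 0.00826 + 0.00078 + 0.21949 + 0.00704 + 0.00240 + 0.01100 = 0.26429 (working shown to 5 dp, full precision carried).
So 1 − D = 0.73571, i.e. 0.736 to 3 decimal places.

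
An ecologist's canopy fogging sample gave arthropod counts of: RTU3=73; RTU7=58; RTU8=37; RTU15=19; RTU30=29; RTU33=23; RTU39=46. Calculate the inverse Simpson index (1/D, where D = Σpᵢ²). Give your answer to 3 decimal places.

Total N = 73+58+37+19+29+23+46 = 285, so the proportions are 0.2561404, 0.2035088, 0.1298246, 0.0666667, 0.1017544, 0.0807018, 0.1614035 (working shown to 7 dp, full precision carried).
D = 0.2561404² + 0.2035088² + 0.1298246² + 0.0666667² + 0.1017544² + 0.0807018² + 0.1614035² = 0.0656079 + 0.0414158 + 0.0168544 + 0.0044444 + 0.0103540 + 0.0065128 + 0.0260511 = 0.1712404.
So 1/D = 5.83974, i.e. 5.840 to 3 decimal places.

5.840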